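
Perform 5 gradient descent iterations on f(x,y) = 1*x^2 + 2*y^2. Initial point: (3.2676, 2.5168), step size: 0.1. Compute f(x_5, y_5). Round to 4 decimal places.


Gradient descent on f(x,y) = 1*x^2 + 2*y^2.
Starting point: (3.2676, 2.5168), alpha = 0.1
Step 1: grad_x = 2*1*3.2676 = 6.5352, grad_y = 2*2*2.5168 = 10.0672
  x_1 = 3.2676 - 0.1*6.5352 = 2.6141
  y_1 = 2.5168 - 0.1*10.0672 = 1.5101
Step 2: grad_x = 2*1*2.6141 = 5.2282, grad_y = 2*2*1.5101 = 6.0403
  x_2 = 2.6141 - 0.1*5.2282 = 2.0913
  y_2 = 1.5101 - 0.1*6.0403 = 0.906
Step 3: grad_x = 2*1*2.0913 = 4.1825, grad_y = 2*2*0.906 = 3.6242
  x_3 = 2.0913 - 0.1*4.1825 = 1.673
  y_3 = 0.906 - 0.1*3.6242 = 0.5436
Step 4: grad_x = 2*1*1.673 = 3.346, grad_y = 2*2*0.5436 = 2.1745
  x_4 = 1.673 - 0.1*3.346 = 1.3384
  y_4 = 0.5436 - 0.1*2.1745 = 0.3262
Step 5: grad_x = 2*1*1.3384 = 2.6768, grad_y = 2*2*0.3262 = 1.3047
  x_5 = 1.3384 - 0.1*2.6768 = 1.0707
  y_5 = 0.3262 - 0.1*1.3047 = 0.1957
f(1.0707, 0.1957) = 1*1.0707^2 + 2*0.1957^2 = 1.2231


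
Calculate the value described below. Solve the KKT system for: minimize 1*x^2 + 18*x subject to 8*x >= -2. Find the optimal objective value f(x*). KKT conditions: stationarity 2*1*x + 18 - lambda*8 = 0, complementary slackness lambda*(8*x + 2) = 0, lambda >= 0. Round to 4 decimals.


Step 1: Try lambda = 0 (constraint inactive).
x_unc = -18/(2*1) = -9.0
Check: 8*-9.0 = -72.0 < -2 -- violated!
Step 2: Constraint must be active: 8*x = -2
x* = -2/8 = -0.25
lambda = (2*1*(-0.25) + 18)/8 = 2.1875
Step 3: Compute optimal value.
f(x*) = 1*(-0.25)^2 + 18*(-0.25) = -4.4375


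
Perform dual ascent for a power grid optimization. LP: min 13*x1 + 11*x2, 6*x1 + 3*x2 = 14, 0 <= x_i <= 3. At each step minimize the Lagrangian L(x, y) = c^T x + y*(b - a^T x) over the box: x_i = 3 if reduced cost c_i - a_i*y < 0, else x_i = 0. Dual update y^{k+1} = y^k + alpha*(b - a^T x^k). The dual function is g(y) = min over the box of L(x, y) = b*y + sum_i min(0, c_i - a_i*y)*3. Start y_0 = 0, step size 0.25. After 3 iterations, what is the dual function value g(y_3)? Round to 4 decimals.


Dual ascent for LP: min 13*x1 + 11*x2, 6*x1 + 3*x2 = 14, 0 <= x_i <= 3
Step 1: y^k = 0.0, reduced costs: (13.0, 11.0)
  x^k = (0.0, 0.0), subgradient = b - a^T x = 14.0
  y^{k+1} = 0.0 + 0.25*14.0 = 3.5
Step 2: y^k = 3.5, reduced costs: (-8.0, 0.5)
  x^k = (3.0, 0.0), subgradient = b - a^T x = -4.0
  y^{k+1} = 3.5 + 0.25*-4.0 = 2.5
Step 3: y^k = 2.5, reduced costs: (-2.0, 3.5)
  x^k = (3.0, 0.0), subgradient = b - a^T x = -4.0
  y^{k+1} = 2.5 + 0.25*-4.0 = 1.5
Dual objective at y_3 = 1.5: reduced costs (4.0, 6.5), box minimizer x = (0.0, 0.0)
g(y_3) = b*y + (c1 - a1*y)*x1 + (c2 - a2*y)*x2 = 14*1.5 + 4.0*0.0 + 6.5*0.0 = 21.0 + 0.0 + 0.0 = 21.0


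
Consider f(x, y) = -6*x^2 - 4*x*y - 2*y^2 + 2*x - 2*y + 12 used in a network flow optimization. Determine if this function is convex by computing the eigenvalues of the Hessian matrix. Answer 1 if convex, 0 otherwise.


The Hessian of f(x,y) = -6*x^2 - 4*x*y - 2*y^2 + 2*x - 2*y + 12 is:
H = [[-12, -4], [-4, -4]]
Trace = -12 - 4 = -16
Determinant = -12*-4 - (-4)^2 = 32
Discriminant = (-16)^2 - 4*32 = 128.0
Eigenvalues: lambda_1 = -13.6569, lambda_2 = -2.3431
The function is not convex.

0


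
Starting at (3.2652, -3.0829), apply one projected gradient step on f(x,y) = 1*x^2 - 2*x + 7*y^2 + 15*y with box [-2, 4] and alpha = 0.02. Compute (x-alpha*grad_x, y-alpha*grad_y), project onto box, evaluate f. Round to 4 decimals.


Step 1: Compute gradient at (3.2652, -3.0829).
grad_x = 2*1*3.2652 - 2 = 4.5304
grad_y = 2*7*-3.0829 + 15 = -28.1606
Step 2: Gradient step.
x_raw = 3.2652 - 0.02*4.5304 = 3.1746
y_raw = -3.0829 - 0.02*-28.1606 = -2.5197
Step 3: Project onto [-2, 4].
x_proj = clip(3.1746) = 3.1746
y_proj = clip(-2.5197) = -2.0
Step 4: Evaluate f.
f(3.1746, -2.0) = 1.7289


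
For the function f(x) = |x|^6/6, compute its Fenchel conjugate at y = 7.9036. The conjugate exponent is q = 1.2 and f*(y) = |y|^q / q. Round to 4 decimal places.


The conjugate exponent q satisfies 1/p + 1/q = 1.
p = 6, so q = 6/(6 - 1) = 1.2
|y|^q = 7.9036^1.2 = 11.9506
f*(7.9036) = 11.9506 / 1.2 = 9.9588


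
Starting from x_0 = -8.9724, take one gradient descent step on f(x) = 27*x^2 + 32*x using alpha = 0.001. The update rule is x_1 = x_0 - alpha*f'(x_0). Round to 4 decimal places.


We compute the gradient at x_0 and apply the update.
f'(x) = 54*x + 32
f'(-8.9724) = 54*-8.9724 + 32 = -452.5096
x_1 = -8.9724 - 0.001*-452.5096 = -8.5199


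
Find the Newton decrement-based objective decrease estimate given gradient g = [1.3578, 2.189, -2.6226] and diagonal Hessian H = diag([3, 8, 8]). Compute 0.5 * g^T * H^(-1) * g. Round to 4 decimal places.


Step 1: H is diagonal, so H^(-1) * g = [0.4526, 0.2736, -0.3278].
Step 2: g^T H^(-1) g = sum_i g_i^2 / H_ii
  = (1.3578)^2/3 + (2.189)^2/8 + (-2.6226)^2/8
  = 0.6145 + 0.599 + 0.8598 = 2.0733
Step 3: Objective decrease = 0.5 * g^T H^(-1) g = 1.0366


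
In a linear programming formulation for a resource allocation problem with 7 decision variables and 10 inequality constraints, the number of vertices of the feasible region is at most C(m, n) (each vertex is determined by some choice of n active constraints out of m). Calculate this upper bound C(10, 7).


Each vertex corresponds to some choice of n active constraints out of m, so the number of vertices is at most C(m, n) = m! / (n!(m-n)!).
m = 10, n = 7
Numerator: 10 * 9 * 8 * 7 * 6 * 5 * 4
Denominator: 7! = 5040
C(10, 7) = 120


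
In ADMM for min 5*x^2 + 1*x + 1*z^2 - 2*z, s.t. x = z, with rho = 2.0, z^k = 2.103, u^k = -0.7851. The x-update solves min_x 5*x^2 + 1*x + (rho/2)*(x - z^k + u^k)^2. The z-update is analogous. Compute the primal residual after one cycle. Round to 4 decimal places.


ADMM iteration with rho = 2.0, z^k = 2.103, u^k = -0.7851
Step 1: x-update.
Minimize 5*x^2 + 1*x + (2.0/2)*(x - 2.103 - 0.7851)^2
FOC: (2*5 + 2.0)*x = -1 + 2.0*(2.103 + 0.7851)
x^{k+1} = 0.398
Step 2: z-update.
Minimize 1*z^2 - 2*z + (2.0/2)*(0.398 - z - 0.7851)^2
FOC: (2*1 + 2.0)*z = 2 + 2.0*(0.398 - 0.7851)
z^{k+1} = 0.3065
Step 3: u-update.
u^{k+1} = -0.7851 + 0.398 - 0.3065 = -0.6935
Step 4: Primal residual = |0.398 - 0.3065| = 0.0916


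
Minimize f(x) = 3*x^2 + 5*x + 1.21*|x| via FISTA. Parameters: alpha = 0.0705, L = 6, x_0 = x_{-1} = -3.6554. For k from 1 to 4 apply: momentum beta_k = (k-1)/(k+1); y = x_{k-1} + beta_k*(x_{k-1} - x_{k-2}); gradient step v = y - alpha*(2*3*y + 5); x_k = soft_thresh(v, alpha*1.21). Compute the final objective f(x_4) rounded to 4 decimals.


FISTA on f(x) = 3*x^2 + 5*x + 1.21*|x|
L = 6, alpha = 0.0705
Iteration 1: beta = 0.0, y = -3.6554 + 0.0*(-3.6554 + 3.6554) = -3.6554
  grad(y) = -16.9324, v = y - alpha*grad = -2.4617
  prox(v) = soft_thresh(-2.4617, 0.0853) = -2.3764
Iteration 2: beta = 0.3333, y = -2.3764 + 0.3333*(-2.3764 + 3.6554) = -1.95
  grad(y) = -6.7001, v = y - alpha*grad = -1.4777
  prox(v) = soft_thresh(-1.4777, 0.0853) = -1.3924
Iteration 3: beta = 0.5, y = -1.3924 + 0.5*(-1.3924 + 2.3764) = -0.9003
  grad(y) = -0.4021, v = y - alpha*grad = -0.872
  prox(v) = soft_thresh(-0.872, 0.0853) = -0.7867
Iteration 4: beta = 0.6, y = -0.7867 + 0.6*(-0.7867 + 1.3924) = -0.4233
  grad(y) = 2.4602, v = y - alpha*grad = -0.5967
  prox(v) = soft_thresh(-0.5967, 0.0853) = -0.5114
f(x_4) = 3*(-0.5114)^2 + 5*(-0.5114) + 1.21*|-0.5114| = -1.1536


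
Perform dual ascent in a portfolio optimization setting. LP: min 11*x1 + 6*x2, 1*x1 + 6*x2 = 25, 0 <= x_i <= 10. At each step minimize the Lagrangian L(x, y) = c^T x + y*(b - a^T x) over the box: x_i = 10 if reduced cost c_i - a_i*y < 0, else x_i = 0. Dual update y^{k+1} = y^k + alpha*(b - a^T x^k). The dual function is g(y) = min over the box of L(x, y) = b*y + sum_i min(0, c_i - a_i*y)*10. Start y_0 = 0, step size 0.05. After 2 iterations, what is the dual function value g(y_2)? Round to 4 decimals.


Dual ascent for LP: min 11*x1 + 6*x2, 1*x1 + 6*x2 = 25, 0 <= x_i <= 10
Step 1: y^k = 0.0, reduced costs: (11.0, 6.0)
  x^k = (0.0, 0.0), subgradient = b - a^T x = 25.0
  y^{k+1} = 0.0 + 0.05*25.0 = 1.25
Step 2: y^k = 1.25, reduced costs: (9.75, -1.5)
  x^k = (0.0, 10.0), subgradient = b - a^T x = -35.0
  y^{k+1} = 1.25 + 0.05*-35.0 = -0.5
Dual objective at y_2 = -0.5: reduced costs (11.5, 9.0), box minimizer x = (0.0, 0.0)
g(y_2) = b*y + (c1 - a1*y)*x1 + (c2 - a2*y)*x2 = 25*(-0.5) + 11.5*0.0 + 9.0*0.0 = -12.5 + 0.0 + 0.0 = -12.5


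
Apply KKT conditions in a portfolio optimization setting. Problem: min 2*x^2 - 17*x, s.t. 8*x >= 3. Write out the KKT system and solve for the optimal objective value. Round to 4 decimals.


Step 1: Try lambda = 0 (constraint inactive).
Stationarity: 2*2*x - 17 = 0
x* = 17/(2*2) = 4.25
Check constraint: 8*4.25 = 34.0 >= 3 -- satisfied.
Step 2: Compute optimal value.
f(x*) = 2*4.25^2 - 17*4.25 = -36.125


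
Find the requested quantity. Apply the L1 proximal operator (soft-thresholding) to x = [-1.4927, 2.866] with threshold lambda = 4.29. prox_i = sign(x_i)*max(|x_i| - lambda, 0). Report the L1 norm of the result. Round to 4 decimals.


Soft-thresholding with lambda = 4.29:
prox(-1.4927) = sign(-1.4927)*max(|-1.4927| - 4.29, 0) = 0.0
prox(2.866) = sign(2.866)*max(|2.866| - 4.29, 0) = 0.0
prox(x) = [0.0, 0.0]
||prox(x)||_1 = 0.0 + 0.0 = 0.0


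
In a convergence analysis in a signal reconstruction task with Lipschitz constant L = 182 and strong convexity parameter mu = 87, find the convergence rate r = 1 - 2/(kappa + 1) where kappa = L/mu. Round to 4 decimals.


Step 1: Compute the condition number.
kappa = L/mu = 182/87 = 2.092
Step 2: Compute the convergence rate.
r = 1 - 2/(kappa + 1) = 1 - 2*mu/(L + mu) = (L - mu)/(L + mu) = 95/269 = 0.3532


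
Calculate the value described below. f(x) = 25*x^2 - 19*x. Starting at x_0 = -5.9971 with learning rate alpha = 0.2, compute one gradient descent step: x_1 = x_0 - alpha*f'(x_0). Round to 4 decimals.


We compute the gradient at x_0 and apply the update.
f'(x) = 50*x - 19
f'(-5.9971) = 50*-5.9971 - 19 = -318.855
x_1 = -5.9971 - 0.2*-318.855 = 57.7739


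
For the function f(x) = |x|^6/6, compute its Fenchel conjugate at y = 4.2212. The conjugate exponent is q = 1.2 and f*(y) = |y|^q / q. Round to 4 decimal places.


The conjugate exponent q satisfies 1/p + 1/q = 1.
p = 6, so q = 6/(6 - 1) = 1.2
|y|^q = 4.2212^1.2 = 5.6302
f*(4.2212) = 5.6302 / 1.2 = 4.6918


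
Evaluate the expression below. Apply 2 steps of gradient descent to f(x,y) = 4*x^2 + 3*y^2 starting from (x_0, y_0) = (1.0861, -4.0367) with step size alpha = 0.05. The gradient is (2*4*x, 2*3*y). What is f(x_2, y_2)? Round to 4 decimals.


Gradient descent on f(x,y) = 4*x^2 + 3*y^2.
Starting point: (1.0861, -4.0367), alpha = 0.05
Step 1: grad_x = 2*4*1.0861 = 8.6888, grad_y = 2*3*-4.0367 = -24.2202
  x_1 = 1.0861 - 0.05*8.6888 = 0.6517
  y_1 = -4.0367 - 0.05*-24.2202 = -2.8257
Step 2: grad_x = 2*4*0.6517 = 5.2133, grad_y = 2*3*-2.8257 = -16.9541
  x_2 = 0.6517 - 0.05*5.2133 = 0.391
  y_2 = -2.8257 - 0.05*-16.9541 = -1.978
f(0.391, -1.978) = 4*0.391^2 + 3*(-1.978)^2 = 12.3488


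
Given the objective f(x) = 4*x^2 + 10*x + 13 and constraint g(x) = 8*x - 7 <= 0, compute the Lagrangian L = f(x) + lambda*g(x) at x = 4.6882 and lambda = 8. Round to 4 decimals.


Step 1: Evaluate f(x).
f(4.6882) = 4*4.6882^2 + 10*4.6882 + 13 = 147.7989
Step 2: Evaluate g(x).
g(4.6882) = 8*4.6882 - 7 = 30.5056
Step 3: Compute Lagrangian.
L = 147.7989 + 8*30.5056 = 391.8437


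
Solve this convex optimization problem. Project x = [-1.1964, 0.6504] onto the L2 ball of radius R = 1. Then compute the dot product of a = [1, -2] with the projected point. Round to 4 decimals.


Step 1: Compute ||x|| (intermediates to 6 decimals).
||x|| = sqrt((-1.1964)^2 + 0.6504^2) = 1.361761
Step 2: Project.
Since ||x|| > R, scale = R/||x|| = 1/1.361761 = 0.734343, proj(x) = scale * x
proj(x) = [-0.878568, 0.477617]
Step 3: Dot product.
a^T * proj(x) = 1*(-0.878568) - 2*0.477617 = -1.8338


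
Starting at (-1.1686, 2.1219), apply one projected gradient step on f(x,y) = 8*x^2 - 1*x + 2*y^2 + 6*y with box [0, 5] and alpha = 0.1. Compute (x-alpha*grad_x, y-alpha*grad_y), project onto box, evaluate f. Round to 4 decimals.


Step 1: Compute gradient at (-1.1686, 2.1219).
grad_x = 2*8*-1.1686 - 1 = -19.6976
grad_y = 2*2*2.1219 + 6 = 14.4876
Step 2: Gradient step.
x_raw = -1.1686 - 0.1*-19.6976 = 0.8012
y_raw = 2.1219 - 0.1*14.4876 = 0.6731
Step 3: Project onto [0, 5].
x_proj = clip(0.8012) = 0.8012
y_proj = clip(0.6731) = 0.6731
Step 4: Evaluate f.
f(0.8012, 0.6731) = 9.2788


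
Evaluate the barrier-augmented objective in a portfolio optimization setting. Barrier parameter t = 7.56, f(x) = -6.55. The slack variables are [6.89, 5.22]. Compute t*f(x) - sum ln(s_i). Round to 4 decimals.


Step 1: Compute log-barrier.
ln values: [1.9301, 1.6525]
phi = -(1.9301 + 1.6525) = -3.5826
Step 2: Compute augmented objective.
t*f(x) = 7.56*-6.55 = -49.518
Total = -49.518 - 3.5826 = -53.1006


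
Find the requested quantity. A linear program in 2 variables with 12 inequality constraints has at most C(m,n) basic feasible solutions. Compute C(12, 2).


Each vertex corresponds to some choice of n active constraints out of m, so the number of vertices is at most C(m, n) = m! / (n!(m-n)!).
m = 12, n = 2
Numerator: 12 * 11
Denominator: 2! = 2
C(12, 2) = 66


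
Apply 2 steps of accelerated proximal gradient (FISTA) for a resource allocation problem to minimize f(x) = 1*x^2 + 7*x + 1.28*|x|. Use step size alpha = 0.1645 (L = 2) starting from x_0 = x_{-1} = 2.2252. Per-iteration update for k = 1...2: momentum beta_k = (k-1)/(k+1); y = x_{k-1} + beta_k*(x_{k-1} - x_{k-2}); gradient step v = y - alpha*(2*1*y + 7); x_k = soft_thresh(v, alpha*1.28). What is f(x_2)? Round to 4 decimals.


FISTA on f(x) = 1*x^2 + 7*x + 1.28*|x|
L = 2, alpha = 0.1645
Iteration 1: beta = 0.0, y = 2.2252 + 0.0*(2.2252 - 2.2252) = 2.2252
  grad(y) = 11.4504, v = y - alpha*grad = 0.3416
  prox(v) = soft_thresh(0.3416, 0.2106) = 0.131
Iteration 2: beta = 0.3333, y = 0.131 + 0.3333*(0.131 - 2.2252) = -0.567
  grad(y) = 5.866, v = y - alpha*grad = -1.532
  prox(v) = soft_thresh(-1.532, 0.2106) = -1.3214
f(x_2) = 1*(-1.3214)^2 + 7*(-1.3214) + 1.28*|-1.3214| = -5.8123


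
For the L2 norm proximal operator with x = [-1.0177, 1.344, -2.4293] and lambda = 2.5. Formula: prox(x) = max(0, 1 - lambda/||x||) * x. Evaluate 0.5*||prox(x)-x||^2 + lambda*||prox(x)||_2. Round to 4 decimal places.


Step 1: Compute ||x||.
||x|| = 2.9569
Step 2: Compute scaling factor.
scale = max(0, 1 - 2.5/2.9569) = 0.1545
Step 3: prox(x) = [-0.1573, 0.2077, -0.3754]
||prox(x)|| = 0.4569
Step 4: Proximal objective.
0.5*||prox-x||^2 = 3.125
lambda*||prox|| = 1.1423
Total = 4.2674


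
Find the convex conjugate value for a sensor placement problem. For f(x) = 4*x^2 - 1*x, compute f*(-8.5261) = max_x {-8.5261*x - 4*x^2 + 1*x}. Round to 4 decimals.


f*(y) = sup_x {y*x - a*x^2 - b*x} = sup_x {(y-b)*x - a*x^2}
FOC: (y - b) - 2a*x = 0 => x* = (y - b)/(2a)
x* = (-8.5261 + 1)/(2*4) = -0.9408
f*(-8.5261) = (y-b)^2/(4a) = (-8.5261 + 1)^2/(4*4)
= 56.6422/16 = 3.5401


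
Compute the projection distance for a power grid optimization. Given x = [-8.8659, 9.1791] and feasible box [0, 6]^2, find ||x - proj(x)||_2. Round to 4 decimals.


Project each component onto [0, 6].
clip(-8.8659) = 0.0, clip(9.1791) = 6.0
Projection = [0.0, 6.0]
Squared diffs: [78.6042, 10.1067]
Distance = sqrt(88.7109) = 9.4186


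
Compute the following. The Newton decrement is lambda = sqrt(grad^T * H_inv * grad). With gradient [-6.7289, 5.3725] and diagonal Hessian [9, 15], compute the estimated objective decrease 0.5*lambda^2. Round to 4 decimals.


Step 1: H is diagonal, so H^(-1) * g = [-0.7477, 0.3582].
Step 2: g^T H^(-1) g = sum_i g_i^2 / H_ii
  = (-6.7289)^2/9 + (5.3725)^2/15
  = 5.0309 + 1.9243 = 6.9551
Step 3: Objective decrease = 0.5 * g^T H^(-1) g = 3.4776


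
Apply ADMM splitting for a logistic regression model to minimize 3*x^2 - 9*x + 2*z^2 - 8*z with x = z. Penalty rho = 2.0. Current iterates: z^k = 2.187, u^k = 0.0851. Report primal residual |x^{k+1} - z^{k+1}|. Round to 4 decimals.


ADMM iteration with rho = 2.0, z^k = 2.187, u^k = 0.0851
Step 1: x-update.
Minimize 3*x^2 - 9*x + (2.0/2)*(x - 2.187 + 0.0851)^2
FOC: (2*3 + 2.0)*x = 9 + 2.0*(2.187 - 0.0851)
x^{k+1} = 1.6505
Step 2: z-update.
Minimize 2*z^2 - 8*z + (2.0/2)*(1.6505 - z + 0.0851)^2
FOC: (2*2 + 2.0)*z = 8 + 2.0*(1.6505 + 0.0851)
z^{k+1} = 1.9119
Step 3: u-update.
u^{k+1} = 0.0851 + 1.6505 - 1.9119 = -0.1763
Step 4: Primal residual = |1.6505 - 1.9119| = 0.2614


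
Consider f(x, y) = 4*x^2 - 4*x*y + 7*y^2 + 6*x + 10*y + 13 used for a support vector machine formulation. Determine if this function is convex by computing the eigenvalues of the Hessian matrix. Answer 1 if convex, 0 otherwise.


The Hessian of f(x,y) = 4*x^2 - 4*x*y + 7*y^2 + 6*x + 10*y + 13 is:
H = [[8, -4], [-4, 14]]
Trace = 8 + 14 = 22
Determinant = 8*14 - (-4)^2 = 96
Discriminant = (22)^2 - 4*96 = 100.0
Eigenvalues: lambda_1 = 6.0, lambda_2 = 16.0
The function is convex.

1


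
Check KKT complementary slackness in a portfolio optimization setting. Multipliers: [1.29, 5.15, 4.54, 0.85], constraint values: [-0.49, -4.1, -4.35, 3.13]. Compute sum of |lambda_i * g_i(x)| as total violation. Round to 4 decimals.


KKT complementary slackness check:
lambda_1 * g_1 = 1.29 * -0.49 = -0.6321
lambda_2 * g_2 = 5.15 * -4.1 = -21.115
lambda_3 * g_3 = 4.54 * -4.35 = -19.749
lambda_4 * g_4 = 0.85 * 3.13 = 2.6605
Total violation = 0.6321 + 21.115 + 19.749 + 2.6605 = 44.1566


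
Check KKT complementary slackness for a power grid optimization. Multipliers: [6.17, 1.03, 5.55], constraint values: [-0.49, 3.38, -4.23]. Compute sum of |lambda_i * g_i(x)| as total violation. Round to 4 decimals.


KKT complementary slackness check:
lambda_1 * g_1 = 6.17 * -0.49 = -3.0233
lambda_2 * g_2 = 1.03 * 3.38 = 3.4814
lambda_3 * g_3 = 5.55 * -4.23 = -23.4765
Total violation = 3.0233 + 3.4814 + 23.4765 = 29.9812


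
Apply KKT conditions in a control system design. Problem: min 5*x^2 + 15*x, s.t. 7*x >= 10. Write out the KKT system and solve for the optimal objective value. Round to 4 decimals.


Step 1: Try lambda = 0 (constraint inactive).
x_unc = -15/(2*5) = -1.5
Check: 7*-1.5 = -10.5 < 10 -- violated!
Step 2: Constraint must be active: 7*x = 10
x* = 10/7 = 1.4286 (rounded; the exact value 10/7 is used below)
lambda = (2*5*(10/7) + 15)/7 = 4.1837
Step 3: Compute optimal value.
f(x*) = 5*(10/7)^2 + 15*(10/7) = 31.6327


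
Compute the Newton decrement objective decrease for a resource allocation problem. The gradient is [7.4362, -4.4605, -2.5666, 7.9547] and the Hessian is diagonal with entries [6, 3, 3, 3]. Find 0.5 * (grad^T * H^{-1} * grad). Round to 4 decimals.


Step 1: H is diagonal, so H^(-1) * g = [1.2394, -1.4868, -0.8555, 2.6516].
Step 2: g^T H^(-1) g = sum_i g_i^2 / H_ii
  = (7.4362)^2/6 + (-4.4605)^2/3 + (-2.5666)^2/3 + (7.9547)^2/3
  = 9.2162 + 6.632 + 2.1958 + 21.0924 = 39.1364
Step 3: Objective decrease = 0.5 * g^T H^(-1) g = 19.5682


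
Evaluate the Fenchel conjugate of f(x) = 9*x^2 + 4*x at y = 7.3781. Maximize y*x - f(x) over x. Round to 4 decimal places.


f*(y) = sup_x {y*x - a*x^2 - b*x} = sup_x {(y-b)*x - a*x^2}
FOC: (y - b) - 2a*x = 0 => x* = (y - b)/(2a)
x* = (7.3781 - 4)/(2*9) = 0.1877
f*(7.3781) = (y-b)^2/(4a) = (7.3781 - 4)^2/(4*9)
= 11.4116/36 = 0.317


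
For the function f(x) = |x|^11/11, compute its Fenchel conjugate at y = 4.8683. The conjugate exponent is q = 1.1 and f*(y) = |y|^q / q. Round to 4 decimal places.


The conjugate exponent q satisfies 1/p + 1/q = 1.
p = 11, so q = 11/(11 - 1) = 1.1
|y|^q = 4.8683^1.1 = 5.7032
f*(4.8683) = 5.7032 / 1.1 = 5.1847


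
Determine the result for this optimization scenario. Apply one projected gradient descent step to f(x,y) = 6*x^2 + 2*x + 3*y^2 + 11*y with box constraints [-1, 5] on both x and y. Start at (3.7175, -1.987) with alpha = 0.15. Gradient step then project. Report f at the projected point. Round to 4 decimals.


Step 1: Compute gradient at (3.7175, -1.987).
grad_x = 2*6*3.7175 + 2 = 46.61
grad_y = 2*3*-1.987 + 11 = -0.922
Step 2: Gradient step.
x_raw = 3.7175 - 0.15*46.61 = -3.274
y_raw = -1.987 - 0.15*-0.922 = -1.8487
Step 3: Project onto [-1, 5].
x_proj = clip(-3.274) = -1.0
y_proj = clip(-1.8487) = -1.0
Step 4: Evaluate f.
f(-1.0, -1.0) = -4.0


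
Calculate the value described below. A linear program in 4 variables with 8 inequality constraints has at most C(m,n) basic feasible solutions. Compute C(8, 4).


Each vertex corresponds to some choice of n active constraints out of m, so the number of vertices is at most C(m, n) = m! / (n!(m-n)!).
m = 8, n = 4
Numerator: 8 * 7 * 6 * 5
Denominator: 4! = 24
C(8, 4) = 70


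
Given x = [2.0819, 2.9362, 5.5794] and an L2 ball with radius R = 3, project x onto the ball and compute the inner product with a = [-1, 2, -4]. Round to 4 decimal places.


Step 1: Compute ||x|| (intermediates to 6 decimals).
||x|| = sqrt(2.0819^2 + 2.9362^2 + 5.5794^2) = 6.639675
Step 2: Project.
Since ||x|| > R, scale = R/||x|| = 3/6.639675 = 0.451829, proj(x) = scale * x
proj(x) = [0.940663, 1.32666, 2.520935]
Step 3: Dot product.
a^T * proj(x) = -1*0.940663 + 2*1.32666 - 4*2.520935 = -8.3711


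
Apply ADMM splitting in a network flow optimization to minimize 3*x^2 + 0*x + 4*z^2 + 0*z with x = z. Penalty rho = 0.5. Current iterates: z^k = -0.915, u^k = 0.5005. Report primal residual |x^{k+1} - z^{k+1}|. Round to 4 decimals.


ADMM iteration with rho = 0.5, z^k = -0.915, u^k = 0.5005
Step 1: x-update.
Minimize 3*x^2 + 0*x + (0.5/2)*(x + 0.915 + 0.5005)^2
FOC: (2*3 + 0.5)*x = 0 + 0.5*(-0.915 - 0.5005)
x^{k+1} = -0.1089
Step 2: z-update.
Minimize 4*z^2 + 0*z + (0.5/2)*(-0.1089 - z + 0.5005)^2
FOC: (2*4 + 0.5)*z = 0 + 0.5*(-0.1089 + 0.5005)
z^{k+1} = 0.023
Step 3: u-update.
u^{k+1} = 0.5005 - 0.1089 - 0.023 = 0.3686
Step 4: Primal residual = |-0.1089 - 0.023| = 0.1319


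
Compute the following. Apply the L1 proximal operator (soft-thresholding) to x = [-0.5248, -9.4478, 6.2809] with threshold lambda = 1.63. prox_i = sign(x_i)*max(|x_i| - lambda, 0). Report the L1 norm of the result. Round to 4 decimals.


Soft-thresholding with lambda = 1.63:
prox(-0.5248) = sign(-0.5248)*max(|-0.5248| - 1.63, 0) = 0.0
prox(-9.4478) = sign(-9.4478)*max(|-9.4478| - 1.63, 0) = -7.8178
prox(6.2809) = sign(6.2809)*max(|6.2809| - 1.63, 0) = 4.6509
prox(x) = [0.0, -7.8178, 4.6509]
||prox(x)||_1 = 0.0 + 7.8178 + 4.6509 = 12.4687


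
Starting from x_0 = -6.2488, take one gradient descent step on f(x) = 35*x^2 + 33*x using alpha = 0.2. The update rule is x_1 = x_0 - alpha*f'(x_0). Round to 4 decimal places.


We compute the gradient at x_0 and apply the update.
f'(x) = 70*x + 33
f'(-6.2488) = 70*-6.2488 + 33 = -404.416
x_1 = -6.2488 - 0.2*-404.416 = 74.6344


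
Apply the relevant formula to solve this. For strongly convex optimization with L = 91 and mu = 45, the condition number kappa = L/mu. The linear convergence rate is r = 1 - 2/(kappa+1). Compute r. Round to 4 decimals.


Step 1: Compute the condition number.
kappa = L/mu = 91/45 = 2.0222
Step 2: Compute the convergence rate.
r = 1 - 2/(kappa + 1) = 1 - 2*mu/(L + mu) = (L - mu)/(L + mu) = 46/136 = 0.3382


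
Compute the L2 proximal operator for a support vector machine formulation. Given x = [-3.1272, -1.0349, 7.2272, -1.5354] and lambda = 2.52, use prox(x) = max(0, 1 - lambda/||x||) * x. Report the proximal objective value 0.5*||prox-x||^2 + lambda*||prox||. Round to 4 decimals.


Step 1: Compute ||x||.
||x|| = 8.0895
Step 2: Compute scaling factor.
scale = max(0, 1 - 2.52/8.0895) = 0.6885
Step 3: prox(x) = [-2.153, -0.7125, 4.9758, -1.0571]
||prox(x)|| = 5.5695
Step 4: Proximal objective.
0.5*||prox-x||^2 = 3.1752
lambda*||prox|| = 14.0351
Total = 17.2104


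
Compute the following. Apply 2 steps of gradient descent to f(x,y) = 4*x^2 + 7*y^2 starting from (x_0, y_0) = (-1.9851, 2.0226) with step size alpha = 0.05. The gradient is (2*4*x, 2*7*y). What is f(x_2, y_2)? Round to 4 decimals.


Gradient descent on f(x,y) = 4*x^2 + 7*y^2.
Starting point: (-1.9851, 2.0226), alpha = 0.05
Step 1: grad_x = 2*4*-1.9851 = -15.8808, grad_y = 2*7*2.0226 = 28.3164
  x_1 = -1.9851 - 0.05*-15.8808 = -1.1911
  y_1 = 2.0226 - 0.05*28.3164 = 0.6068
Step 2: grad_x = 2*4*-1.1911 = -9.5285, grad_y = 2*7*0.6068 = 8.4949
  x_2 = -1.1911 - 0.05*-9.5285 = -0.7146
  y_2 = 0.6068 - 0.05*8.4949 = 0.182
f(-0.7146, 0.182) = 4*(-0.7146)^2 + 7*0.182^2 = 2.2748


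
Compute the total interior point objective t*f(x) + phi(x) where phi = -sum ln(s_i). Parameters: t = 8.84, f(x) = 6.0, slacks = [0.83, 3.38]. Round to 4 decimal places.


Step 1: Compute log-barrier.
ln values: [-0.1863, 1.2179]
phi = -(-0.1863 + 1.2179) = -1.0315
Step 2: Compute augmented objective.
t*f(x) = 8.84*6.0 = 53.04
Total = 53.04 - 1.0315 = 52.0085


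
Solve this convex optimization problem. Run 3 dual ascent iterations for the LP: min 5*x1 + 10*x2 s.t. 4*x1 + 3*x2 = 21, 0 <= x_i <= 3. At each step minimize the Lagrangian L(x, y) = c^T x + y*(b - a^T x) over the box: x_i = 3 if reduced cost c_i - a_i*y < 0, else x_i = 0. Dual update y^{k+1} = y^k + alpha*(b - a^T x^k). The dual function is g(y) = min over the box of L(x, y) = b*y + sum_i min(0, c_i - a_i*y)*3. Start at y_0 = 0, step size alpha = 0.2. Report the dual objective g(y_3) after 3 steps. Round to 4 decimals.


Dual ascent for LP: min 5*x1 + 10*x2, 4*x1 + 3*x2 = 21, 0 <= x_i <= 3
Step 1: y^k = 0.0, reduced costs: (5.0, 10.0)
  x^k = (0.0, 0.0), subgradient = b - a^T x = 21.0
  y^{k+1} = 0.0 + 0.2*21.0 = 4.2
Step 2: y^k = 4.2, reduced costs: (-11.8, -2.6)
  x^k = (3.0, 3.0), subgradient = b - a^T x = 0.0
  y^{k+1} = 4.2 + 0.2*0.0 = 4.2
Step 3: y^k = 4.2, reduced costs: (-11.8, -2.6)
  x^k = (3.0, 3.0), subgradient = b - a^T x = 0.0
  y^{k+1} = 4.2 + 0.2*0.0 = 4.2
Dual objective at y_3 = 4.2: reduced costs (-11.8, -2.6), box minimizer x = (3.0, 3.0)
g(y_3) = b*y + (c1 - a1*y)*x1 + (c2 - a2*y)*x2 = 21*4.2 + (-11.8)*3.0 + (-2.6)*3.0 = 88.2 - 35.4 - 7.8 = 45.0


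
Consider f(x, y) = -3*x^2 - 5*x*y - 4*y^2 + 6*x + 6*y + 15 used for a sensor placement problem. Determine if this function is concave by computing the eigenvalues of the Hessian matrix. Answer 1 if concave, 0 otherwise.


The Hessian of f(x,y) = -3*x^2 - 5*x*y - 4*y^2 + 6*x + 6*y + 15 is:
H = [[-6, -5], [-5, -8]]
Trace = -6 - 8 = -14
Determinant = -6*-8 - (-5)^2 = 23
Discriminant = (-14)^2 - 4*23 = 104.0
Eigenvalues: lambda_1 = -12.099, lambda_2 = -1.901
The function is concave.

1


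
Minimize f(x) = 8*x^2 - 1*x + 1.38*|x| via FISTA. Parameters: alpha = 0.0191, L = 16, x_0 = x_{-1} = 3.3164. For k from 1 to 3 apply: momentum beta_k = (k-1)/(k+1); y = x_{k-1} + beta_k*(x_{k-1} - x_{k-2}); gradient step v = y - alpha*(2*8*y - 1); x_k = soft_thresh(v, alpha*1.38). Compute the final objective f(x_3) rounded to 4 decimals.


FISTA on f(x) = 8*x^2 - 1*x + 1.38*|x|
L = 16, alpha = 0.0191
Iteration 1: beta = 0.0, y = 3.3164 + 0.0*(3.3164 - 3.3164) = 3.3164
  grad(y) = 52.0624, v = y - alpha*grad = 2.322
  prox(v) = soft_thresh(2.322, 0.0264) = 2.2957
Iteration 2: beta = 0.3333, y = 2.2957 + 0.3333*(2.2957 - 3.3164) = 1.9554
  grad(y) = 30.2864, v = y - alpha*grad = 1.3769
  prox(v) = soft_thresh(1.3769, 0.0264) = 1.3506
Iteration 3: beta = 0.5, y = 1.3506 + 0.5*(1.3506 - 2.2957) = 0.878
  grad(y) = 13.0485, v = y - alpha*grad = 0.6288
  prox(v) = soft_thresh(0.6288, 0.0264) = 0.6024
f(x_3) = 8*0.6024^2 - 1*0.6024 + 1.38*|0.6024| = 3.1325


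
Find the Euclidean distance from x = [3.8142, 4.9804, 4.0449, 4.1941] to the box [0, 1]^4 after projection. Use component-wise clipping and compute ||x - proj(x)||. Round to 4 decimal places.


Project each component onto [0, 1].
clip(3.8142) = 1.0, clip(4.9804) = 1.0, clip(4.0449) = 1.0, clip(4.1941) = 1.0
Projection = [1.0, 1.0, 1.0, 1.0]
Squared diffs: [7.9197, 15.8436, 9.2714, 10.2023]
Distance = sqrt(43.237) = 6.5755


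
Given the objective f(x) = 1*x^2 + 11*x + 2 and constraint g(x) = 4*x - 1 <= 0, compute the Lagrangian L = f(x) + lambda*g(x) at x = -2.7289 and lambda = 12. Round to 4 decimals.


Step 1: Evaluate f(x).
f(-2.7289) = 1*(-2.7289)^2 + 11*(-2.7289) + 2 = -20.571
Step 2: Evaluate g(x).
g(-2.7289) = 4*-2.7289 - 1 = -11.9156
Step 3: Compute Lagrangian.
L = -20.571 + 12*-11.9156 = -163.5582


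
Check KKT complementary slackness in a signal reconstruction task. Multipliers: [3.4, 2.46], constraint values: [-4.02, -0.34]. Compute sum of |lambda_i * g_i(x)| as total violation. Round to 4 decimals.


KKT complementary slackness check:
lambda_1 * g_1 = 3.4 * -4.02 = -13.668
lambda_2 * g_2 = 2.46 * -0.34 = -0.8364
Total violation = 13.668 + 0.8364 = 14.5044


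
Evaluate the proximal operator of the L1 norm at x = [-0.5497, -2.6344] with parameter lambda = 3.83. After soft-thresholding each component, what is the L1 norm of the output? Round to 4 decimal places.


Soft-thresholding with lambda = 3.83:
prox(-0.5497) = sign(-0.5497)*max(|-0.5497| - 3.83, 0) = 0.0
prox(-2.6344) = sign(-2.6344)*max(|-2.6344| - 3.83, 0) = 0.0
prox(x) = [0.0, 0.0]
||prox(x)||_1 = 0.0 + 0.0 = 0.0


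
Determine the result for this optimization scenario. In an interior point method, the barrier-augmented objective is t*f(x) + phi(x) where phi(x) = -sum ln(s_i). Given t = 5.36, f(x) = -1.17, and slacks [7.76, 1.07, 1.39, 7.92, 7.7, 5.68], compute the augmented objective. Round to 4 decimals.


Step 1: Compute log-barrier.
ln values: [2.049, 0.0677, 0.3293, 2.0694, 2.0412, 1.737]
phi = -(2.049 + 0.0677 + 0.3293 + 2.0694 + 2.0412 + 1.737) = -8.2935
Step 2: Compute augmented objective.
t*f(x) = 5.36*-1.17 = -6.2712
Total = -6.2712 - 8.2935 = -14.5647


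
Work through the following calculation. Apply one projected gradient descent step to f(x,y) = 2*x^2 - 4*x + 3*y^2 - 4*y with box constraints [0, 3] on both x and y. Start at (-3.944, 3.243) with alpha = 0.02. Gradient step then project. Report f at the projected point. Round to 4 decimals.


Step 1: Compute gradient at (-3.944, 3.243).
grad_x = 2*2*-3.944 - 4 = -19.776
grad_y = 2*3*3.243 - 4 = 15.458
Step 2: Gradient step.
x_raw = -3.944 - 0.02*-19.776 = -3.5485
y_raw = 3.243 - 0.02*15.458 = 2.9338
Step 3: Project onto [0, 3].
x_proj = clip(-3.5485) = 0.0
y_proj = clip(2.9338) = 2.9338
Step 4: Evaluate f.
f(0.0, 2.9338) = 14.0869


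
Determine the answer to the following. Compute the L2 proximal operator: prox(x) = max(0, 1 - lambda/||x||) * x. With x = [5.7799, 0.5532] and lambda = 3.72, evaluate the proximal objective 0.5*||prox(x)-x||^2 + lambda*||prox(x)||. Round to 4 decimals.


Step 1: Compute ||x||.
||x|| = 5.8063
Step 2: Compute scaling factor.
scale = max(0, 1 - 3.72/5.8063) = 0.3593
Step 3: prox(x) = [2.0768, 0.1988]
||prox(x)|| = 2.0863
Step 4: Proximal objective.
0.5*||prox-x||^2 = 6.9192
lambda*||prox|| = 7.761
Total = 14.6803


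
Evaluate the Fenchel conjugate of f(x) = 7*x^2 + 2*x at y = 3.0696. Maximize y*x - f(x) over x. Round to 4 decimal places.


f*(y) = sup_x {y*x - a*x^2 - b*x} = sup_x {(y-b)*x - a*x^2}
FOC: (y - b) - 2a*x = 0 => x* = (y - b)/(2a)
x* = (3.0696 - 2)/(2*7) = 0.0764
f*(3.0696) = (y-b)^2/(4a) = (3.0696 - 2)^2/(4*7)
= 1.144/28 = 0.0409


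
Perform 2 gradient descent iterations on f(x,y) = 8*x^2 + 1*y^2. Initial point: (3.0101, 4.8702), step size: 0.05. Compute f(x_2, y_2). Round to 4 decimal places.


Gradient descent on f(x,y) = 8*x^2 + 1*y^2.
Starting point: (3.0101, 4.8702), alpha = 0.05
Step 1: grad_x = 2*8*3.0101 = 48.1616, grad_y = 2*1*4.8702 = 9.7404
  x_1 = 3.0101 - 0.05*48.1616 = 0.602
  y_1 = 4.8702 - 0.05*9.7404 = 4.3832
Step 2: grad_x = 2*8*0.602 = 9.6323, grad_y = 2*1*4.3832 = 8.7664
  x_2 = 0.602 - 0.05*9.6323 = 0.1204
  y_2 = 4.3832 - 0.05*8.7664 = 3.9449
f(0.1204, 3.9449) = 8*0.1204^2 + 1*3.9449^2 = 15.6779


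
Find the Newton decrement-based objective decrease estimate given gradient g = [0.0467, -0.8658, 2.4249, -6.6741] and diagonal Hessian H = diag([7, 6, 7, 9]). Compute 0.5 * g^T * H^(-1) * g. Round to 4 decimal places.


Step 1: H is diagonal, so H^(-1) * g = [0.0067, -0.1443, 0.3464, -0.7416].
Step 2: g^T H^(-1) g = sum_i g_i^2 / H_ii
  = (0.0467)^2/7 + (-0.8658)^2/6 + (2.4249)^2/7 + (-6.6741)^2/9
  = 0.0003 + 0.1249 + 0.84 + 4.9493 = 5.9146
Step 3: Objective decrease = 0.5 * g^T H^(-1) g = 2.9573


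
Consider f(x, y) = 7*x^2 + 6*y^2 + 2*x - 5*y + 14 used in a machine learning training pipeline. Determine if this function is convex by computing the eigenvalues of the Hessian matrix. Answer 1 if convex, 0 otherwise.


The Hessian of f(x,y) = 7*x^2 + 6*y^2 + 2*x - 5*y + 14 is:
H = [[14, 0], [0, 12]]
Trace = 14 + 12 = 26
Determinant = 14*12 - (0)^2 = 168
Discriminant = (26)^2 - 4*168 = 4.0
Eigenvalues: lambda_1 = 12.0, lambda_2 = 14.0
The function is convex.

1


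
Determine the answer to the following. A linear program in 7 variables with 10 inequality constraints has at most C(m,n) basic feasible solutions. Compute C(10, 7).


Each vertex corresponds to some choice of n active constraints out of m, so the number of vertices is at most C(m, n) = m! / (n!(m-n)!).
m = 10, n = 7
Numerator: 10 * 9 * 8 * 7 * 6 * 5 * 4
Denominator: 7! = 5040
C(10, 7) = 120


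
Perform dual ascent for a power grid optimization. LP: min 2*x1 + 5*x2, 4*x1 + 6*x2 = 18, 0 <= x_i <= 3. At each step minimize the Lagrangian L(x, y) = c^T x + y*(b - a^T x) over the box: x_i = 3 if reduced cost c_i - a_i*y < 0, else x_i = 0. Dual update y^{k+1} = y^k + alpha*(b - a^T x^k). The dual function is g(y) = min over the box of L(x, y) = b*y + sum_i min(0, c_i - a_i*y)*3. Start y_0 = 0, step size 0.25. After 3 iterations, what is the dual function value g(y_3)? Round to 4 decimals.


Dual ascent for LP: min 2*x1 + 5*x2, 4*x1 + 6*x2 = 18, 0 <= x_i <= 3
Step 1: y^k = 0.0, reduced costs: (2.0, 5.0)
  x^k = (0.0, 0.0), subgradient = b - a^T x = 18.0
  y^{k+1} = 0.0 + 0.25*18.0 = 4.5
Step 2: y^k = 4.5, reduced costs: (-16.0, -22.0)
  x^k = (3.0, 3.0), subgradient = b - a^T x = -12.0
  y^{k+1} = 4.5 + 0.25*-12.0 = 1.5
Step 3: y^k = 1.5, reduced costs: (-4.0, -4.0)
  x^k = (3.0, 3.0), subgradient = b - a^T x = -12.0
  y^{k+1} = 1.5 + 0.25*-12.0 = -1.5
Dual objective at y_3 = -1.5: reduced costs (8.0, 14.0), box minimizer x = (0.0, 0.0)
g(y_3) = b*y + (c1 - a1*y)*x1 + (c2 - a2*y)*x2 = 18*(-1.5) + 8.0*0.0 + 14.0*0.0 = -27.0 + 0.0 + 0.0 = -27.0


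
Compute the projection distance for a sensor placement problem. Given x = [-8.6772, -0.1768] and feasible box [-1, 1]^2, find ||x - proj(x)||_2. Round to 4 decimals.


Project each component onto [-1, 1].
clip(-8.6772) = -1.0, clip(-0.1768) = -0.1768
Projection = [-1.0, -0.1768]
Squared diffs: [58.9394, 0.0]
Distance = sqrt(58.9394) = 7.6772


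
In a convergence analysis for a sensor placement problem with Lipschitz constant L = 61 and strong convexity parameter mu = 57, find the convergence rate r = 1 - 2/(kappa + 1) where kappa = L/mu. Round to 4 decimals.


Step 1: Compute the condition number.
kappa = L/mu = 61/57 = 1.0702
Step 2: Compute the convergence rate.
r = 1 - 2/(kappa + 1) = 1 - 2*mu/(L + mu) = (L - mu)/(L + mu) = 4/118 = 0.0339


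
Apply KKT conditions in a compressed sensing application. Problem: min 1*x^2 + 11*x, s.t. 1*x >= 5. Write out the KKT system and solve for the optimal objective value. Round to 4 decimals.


Step 1: Try lambda = 0 (constraint inactive).
x_unc = -11/(2*1) = -5.5
Check: 1*-5.5 = -5.5 < 5 -- violated!
Step 2: Constraint must be active: 1*x = 5
x* = 5/1 = 5.0
lambda = (2*1*5.0 + 11)/1 = 21.0
Step 3: Compute optimal value.
f(x*) = 1*5.0^2 + 11*5.0 = 80.0


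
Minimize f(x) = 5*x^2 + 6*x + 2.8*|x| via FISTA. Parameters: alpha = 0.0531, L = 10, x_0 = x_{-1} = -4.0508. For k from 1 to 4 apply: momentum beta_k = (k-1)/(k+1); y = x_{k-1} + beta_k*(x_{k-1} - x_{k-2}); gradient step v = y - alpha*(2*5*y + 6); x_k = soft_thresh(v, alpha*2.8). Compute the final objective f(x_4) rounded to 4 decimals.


FISTA on f(x) = 5*x^2 + 6*x + 2.8*|x|
L = 10, alpha = 0.0531
Iteration 1: beta = 0.0, y = -4.0508 + 0.0*(-4.0508 + 4.0508) = -4.0508
  grad(y) = -34.508, v = y - alpha*grad = -2.2184
  prox(v) = soft_thresh(-2.2184, 0.1487) = -2.0697
Iteration 2: beta = 0.3333, y = -2.0697 + 0.3333*(-2.0697 + 4.0508) = -1.4094
  grad(y) = -8.0939, v = y - alpha*grad = -0.9796
  prox(v) = soft_thresh(-0.9796, 0.1487) = -0.8309
Iteration 3: beta = 0.5, y = -0.8309 + 0.5*(-0.8309 + 2.0697) = -0.2115
  grad(y) = 3.8848, v = y - alpha*grad = -0.4178
  prox(v) = soft_thresh(-0.4178, 0.1487) = -0.2691
Iteration 4: beta = 0.6, y = -0.2691 + 0.6*(-0.2691 + 0.8309) = 0.068
  grad(y) = 6.6796, v = y - alpha*grad = -0.2867
  prox(v) = soft_thresh(-0.2867, 0.1487) = -0.138
f(x_4) = 5*(-0.138)^2 + 6*(-0.138) + 2.8*|-0.138| = -0.3465


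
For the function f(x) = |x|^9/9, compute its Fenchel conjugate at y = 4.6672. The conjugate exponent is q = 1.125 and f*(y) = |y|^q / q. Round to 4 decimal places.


The conjugate exponent q satisfies 1/p + 1/q = 1.
p = 9, so q = 9/(9 - 1) = 1.125
|y|^q = 4.6672^1.125 = 5.6583
f*(4.6672) = 5.6583 / 1.125 = 5.0296


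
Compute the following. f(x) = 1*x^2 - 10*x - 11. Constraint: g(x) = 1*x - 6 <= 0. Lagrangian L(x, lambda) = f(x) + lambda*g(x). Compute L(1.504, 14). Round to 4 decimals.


Step 1: Evaluate f(x).
f(1.504) = 1*1.504^2 - 10*1.504 - 11 = -23.778
Step 2: Evaluate g(x).
g(1.504) = 1*1.504 - 6 = -4.496
Step 3: Compute Lagrangian.
L = -23.778 + 14*-4.496 = -86.722


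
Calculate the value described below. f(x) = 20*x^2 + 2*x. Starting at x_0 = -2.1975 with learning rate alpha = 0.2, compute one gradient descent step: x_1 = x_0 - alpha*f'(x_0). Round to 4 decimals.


We compute the gradient at x_0 and apply the update.
f'(x) = 40*x + 2
f'(-2.1975) = 40*-2.1975 + 2 = -85.9
x_1 = -2.1975 - 0.2*-85.9 = 14.9825


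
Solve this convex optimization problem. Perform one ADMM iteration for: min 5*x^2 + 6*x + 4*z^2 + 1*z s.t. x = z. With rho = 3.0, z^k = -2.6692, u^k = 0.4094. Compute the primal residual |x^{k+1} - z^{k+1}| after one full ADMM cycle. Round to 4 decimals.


ADMM iteration with rho = 3.0, z^k = -2.6692, u^k = 0.4094
Step 1: x-update.
Minimize 5*x^2 + 6*x + (3.0/2)*(x + 2.6692 + 0.4094)^2
FOC: (2*5 + 3.0)*x = -6 + 3.0*(-2.6692 - 0.4094)
x^{k+1} = -1.172
Step 2: z-update.
Minimize 4*z^2 + 1*z + (3.0/2)*(-1.172 - z + 0.4094)^2
FOC: (2*4 + 3.0)*z = -1 + 3.0*(-1.172 + 0.4094)
z^{k+1} = -0.2989
Step 3: u-update.
u^{k+1} = 0.4094 - 1.172 + 0.2989 = -0.4637
Step 4: Primal residual = |-1.172 + 0.2989| = 0.8731


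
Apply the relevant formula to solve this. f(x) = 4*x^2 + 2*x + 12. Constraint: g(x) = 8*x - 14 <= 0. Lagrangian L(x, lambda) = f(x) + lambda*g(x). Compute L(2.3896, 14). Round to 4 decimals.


Step 1: Evaluate f(x).
f(2.3896) = 4*2.3896^2 + 2*2.3896 + 12 = 39.62
Step 2: Evaluate g(x).
g(2.3896) = 8*2.3896 - 14 = 5.1168
Step 3: Compute Lagrangian.
L = 39.62 + 14*5.1168 = 111.2552


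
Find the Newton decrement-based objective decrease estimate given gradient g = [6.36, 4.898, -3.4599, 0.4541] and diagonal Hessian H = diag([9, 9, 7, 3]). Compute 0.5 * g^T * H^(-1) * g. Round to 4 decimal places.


Step 1: H is diagonal, so H^(-1) * g = [0.7067, 0.5442, -0.4943, 0.1514].
Step 2: g^T H^(-1) g = sum_i g_i^2 / H_ii
  = (6.36)^2/9 + (4.898)^2/9 + (-3.4599)^2/7 + (0.4541)^2/3
  = 4.4944 + 2.6656 + 1.7101 + 0.0687 = 8.9389
Step 3: Objective decrease = 0.5 * g^T H^(-1) g = 4.4694


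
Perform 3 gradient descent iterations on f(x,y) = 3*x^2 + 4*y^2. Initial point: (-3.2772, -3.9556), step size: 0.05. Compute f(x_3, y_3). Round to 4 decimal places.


Gradient descent on f(x,y) = 3*x^2 + 4*y^2.
Starting point: (-3.2772, -3.9556), alpha = 0.05
Step 1: grad_x = 2*3*-3.2772 = -19.6632, grad_y = 2*4*-3.9556 = -31.6448
  x_1 = -3.2772 - 0.05*-19.6632 = -2.294
  y_1 = -3.9556 - 0.05*-31.6448 = -2.3734
Step 2: grad_x = 2*3*-2.294 = -13.7642, grad_y = 2*4*-2.3734 = -18.9869
  x_2 = -2.294 - 0.05*-13.7642 = -1.6058
  y_2 = -2.3734 - 0.05*-18.9869 = -1.424
Step 3: grad_x = 2*3*-1.6058 = -9.635, grad_y = 2*4*-1.424 = -11.3921
  x_3 = -1.6058 - 0.05*-9.635 = -1.1241
  y_3 = -1.424 - 0.05*-11.3921 = -0.8544
f(-1.1241, -0.8544) = 3*(-1.1241)^2 + 4*(-0.8544)^2 = 6.7107
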